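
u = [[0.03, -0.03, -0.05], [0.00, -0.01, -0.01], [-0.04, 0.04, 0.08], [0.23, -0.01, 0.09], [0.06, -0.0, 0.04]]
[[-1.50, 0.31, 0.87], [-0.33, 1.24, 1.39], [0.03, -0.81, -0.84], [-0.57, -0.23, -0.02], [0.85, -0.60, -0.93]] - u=[[-1.53,  0.34,  0.92], [-0.33,  1.25,  1.4], [0.07,  -0.85,  -0.92], [-0.80,  -0.22,  -0.11], [0.79,  -0.6,  -0.97]]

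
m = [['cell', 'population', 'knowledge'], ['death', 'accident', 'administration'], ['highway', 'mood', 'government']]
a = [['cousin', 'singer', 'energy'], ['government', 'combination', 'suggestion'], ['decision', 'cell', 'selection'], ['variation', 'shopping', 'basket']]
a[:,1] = ['singer', 'combination', 'cell', 'shopping']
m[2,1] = 'mood'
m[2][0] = 'highway'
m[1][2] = 'administration'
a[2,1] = 'cell'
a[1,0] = 'government'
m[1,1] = 'accident'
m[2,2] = 'government'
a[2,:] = ['decision', 'cell', 'selection']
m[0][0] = 'cell'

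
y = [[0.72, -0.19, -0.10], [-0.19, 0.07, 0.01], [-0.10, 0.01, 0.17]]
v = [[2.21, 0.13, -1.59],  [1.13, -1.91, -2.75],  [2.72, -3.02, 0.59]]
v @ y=[[1.73, -0.43, -0.49], [1.45, -0.38, -0.6], [2.47, -0.72, -0.2]]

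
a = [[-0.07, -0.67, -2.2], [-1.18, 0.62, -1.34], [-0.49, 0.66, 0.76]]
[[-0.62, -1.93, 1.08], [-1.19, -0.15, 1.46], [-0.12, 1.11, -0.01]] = a@ [[-0.05, -0.45, -0.89], [-0.84, 0.5, -0.21], [0.54, 0.74, -0.40]]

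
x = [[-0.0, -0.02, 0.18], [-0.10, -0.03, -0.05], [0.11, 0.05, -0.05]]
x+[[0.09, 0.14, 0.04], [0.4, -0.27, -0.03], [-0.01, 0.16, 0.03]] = [[0.09, 0.12, 0.22],[0.3, -0.3, -0.08],[0.1, 0.21, -0.02]]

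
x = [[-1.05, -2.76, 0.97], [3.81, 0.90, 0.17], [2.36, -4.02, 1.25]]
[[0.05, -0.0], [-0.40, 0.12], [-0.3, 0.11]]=x@[[-0.1, 0.03],  [-0.01, 0.0],  [-0.08, 0.03]]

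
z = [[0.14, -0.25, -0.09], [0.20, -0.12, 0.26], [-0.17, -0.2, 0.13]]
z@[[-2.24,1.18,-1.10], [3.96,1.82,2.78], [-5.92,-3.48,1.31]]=[[-0.77, 0.02, -0.97],[-2.46, -0.89, -0.21],[-1.18, -1.02, -0.20]]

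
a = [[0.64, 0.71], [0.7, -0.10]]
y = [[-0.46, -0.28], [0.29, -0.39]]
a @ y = [[-0.09, -0.46], [-0.35, -0.16]]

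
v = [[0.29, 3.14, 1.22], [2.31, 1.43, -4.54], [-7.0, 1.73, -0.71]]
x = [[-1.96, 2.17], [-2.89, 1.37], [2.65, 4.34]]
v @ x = [[-6.41,10.23],  [-20.69,-12.73],  [6.84,-15.90]]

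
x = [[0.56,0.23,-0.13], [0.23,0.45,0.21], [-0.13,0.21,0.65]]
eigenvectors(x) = [[-0.54, 0.83, 0.17],[0.72, 0.35, 0.6],[-0.44, -0.45, 0.78]]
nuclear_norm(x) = 1.66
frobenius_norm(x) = 1.08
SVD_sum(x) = [[0.02, 0.08, 0.10], [0.08, 0.29, 0.37], [0.10, 0.37, 0.48]] + [[0.5, 0.21, -0.27], [0.21, 0.09, -0.11], [-0.27, -0.11, 0.14]] + [[0.04,  -0.06,  0.04], [-0.06,  0.08,  -0.05], [0.04,  -0.05,  0.03]]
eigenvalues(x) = [0.15, 0.73, 0.78]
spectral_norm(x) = 0.78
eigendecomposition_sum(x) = [[0.04, -0.06, 0.04], [-0.06, 0.08, -0.05], [0.04, -0.05, 0.03]] + [[0.5, 0.21, -0.27], [0.21, 0.09, -0.11], [-0.27, -0.11, 0.14]] + [[0.02, 0.08, 0.1], [0.08, 0.29, 0.37], [0.1, 0.37, 0.48]]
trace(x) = 1.66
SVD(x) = [[0.17, 0.83, -0.54], [0.6, 0.35, 0.72], [0.78, -0.45, -0.44]] @ diag([0.784779942143263, 0.727019226754078, 0.14820083110265864]) @ [[0.17, 0.60, 0.78], [0.83, 0.35, -0.45], [-0.54, 0.72, -0.44]]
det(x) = 0.08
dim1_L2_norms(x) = [0.62, 0.55, 0.7]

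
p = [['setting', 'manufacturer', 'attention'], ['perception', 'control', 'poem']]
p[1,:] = ['perception', 'control', 'poem']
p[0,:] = ['setting', 'manufacturer', 'attention']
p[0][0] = 'setting'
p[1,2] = 'poem'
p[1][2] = 'poem'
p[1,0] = 'perception'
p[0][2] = 'attention'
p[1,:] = ['perception', 'control', 'poem']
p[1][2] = 'poem'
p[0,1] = 'manufacturer'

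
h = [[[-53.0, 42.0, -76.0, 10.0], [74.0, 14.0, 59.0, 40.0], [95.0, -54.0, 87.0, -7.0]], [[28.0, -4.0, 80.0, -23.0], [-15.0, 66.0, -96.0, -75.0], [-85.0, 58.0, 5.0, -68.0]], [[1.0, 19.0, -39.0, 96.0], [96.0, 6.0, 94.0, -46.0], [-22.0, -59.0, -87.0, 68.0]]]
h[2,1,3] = -46.0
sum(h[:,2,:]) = -69.0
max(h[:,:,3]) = 96.0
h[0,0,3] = 10.0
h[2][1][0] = 96.0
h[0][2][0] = 95.0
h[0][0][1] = 42.0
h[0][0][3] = 10.0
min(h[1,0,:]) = -23.0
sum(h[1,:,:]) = -129.0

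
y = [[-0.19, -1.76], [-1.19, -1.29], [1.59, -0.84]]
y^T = [[-0.19, -1.19, 1.59], [-1.76, -1.29, -0.84]]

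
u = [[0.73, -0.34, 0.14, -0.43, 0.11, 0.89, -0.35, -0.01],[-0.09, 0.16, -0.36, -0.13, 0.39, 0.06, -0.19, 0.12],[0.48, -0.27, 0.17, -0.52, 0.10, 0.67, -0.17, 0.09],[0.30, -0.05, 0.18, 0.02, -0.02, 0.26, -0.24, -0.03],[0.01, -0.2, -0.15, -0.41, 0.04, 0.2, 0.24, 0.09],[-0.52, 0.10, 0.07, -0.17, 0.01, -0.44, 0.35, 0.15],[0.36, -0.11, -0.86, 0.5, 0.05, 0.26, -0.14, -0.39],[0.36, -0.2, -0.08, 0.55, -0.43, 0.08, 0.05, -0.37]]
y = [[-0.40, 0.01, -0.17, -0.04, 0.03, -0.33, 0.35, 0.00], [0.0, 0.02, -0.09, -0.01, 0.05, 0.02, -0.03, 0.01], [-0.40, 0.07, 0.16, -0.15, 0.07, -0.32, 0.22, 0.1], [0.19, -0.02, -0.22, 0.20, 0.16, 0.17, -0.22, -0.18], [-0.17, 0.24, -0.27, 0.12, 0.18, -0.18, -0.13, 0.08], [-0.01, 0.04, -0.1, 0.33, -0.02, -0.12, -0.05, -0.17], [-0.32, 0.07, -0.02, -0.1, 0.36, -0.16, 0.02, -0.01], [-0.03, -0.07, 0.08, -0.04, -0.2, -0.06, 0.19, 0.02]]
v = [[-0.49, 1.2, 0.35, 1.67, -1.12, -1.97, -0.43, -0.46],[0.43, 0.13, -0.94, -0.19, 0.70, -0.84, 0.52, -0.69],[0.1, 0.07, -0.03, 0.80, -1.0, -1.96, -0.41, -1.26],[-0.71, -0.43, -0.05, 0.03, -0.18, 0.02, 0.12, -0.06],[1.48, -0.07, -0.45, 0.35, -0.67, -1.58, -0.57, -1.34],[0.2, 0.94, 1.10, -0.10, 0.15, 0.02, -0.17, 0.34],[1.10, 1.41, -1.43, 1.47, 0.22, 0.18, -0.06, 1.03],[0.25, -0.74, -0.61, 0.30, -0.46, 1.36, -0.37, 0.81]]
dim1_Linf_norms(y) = [0.4, 0.09, 0.4, 0.22, 0.27, 0.33, 0.36, 0.2]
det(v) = -0.00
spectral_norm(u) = 1.88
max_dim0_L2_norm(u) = 1.27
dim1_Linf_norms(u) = [0.89, 0.39, 0.67, 0.3, 0.41, 0.52, 0.86, 0.55]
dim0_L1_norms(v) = [4.76, 4.99, 4.96, 4.91, 4.5, 7.93, 2.65, 5.99]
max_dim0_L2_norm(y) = 0.7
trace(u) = 0.17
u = v @ y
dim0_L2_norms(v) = [2.11, 2.25, 2.2, 2.42, 1.87, 3.58, 1.06, 2.43]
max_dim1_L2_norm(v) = 3.18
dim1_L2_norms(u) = [1.33, 0.62, 1.05, 0.5, 0.58, 0.81, 1.17, 0.9]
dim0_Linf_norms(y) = [0.4, 0.24, 0.27, 0.33, 0.36, 0.33, 0.35, 0.18]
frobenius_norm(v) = 6.60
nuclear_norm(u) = 4.83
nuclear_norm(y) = 2.69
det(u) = -0.00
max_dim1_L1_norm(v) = 7.69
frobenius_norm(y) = 1.37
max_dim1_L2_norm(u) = 1.33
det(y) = -0.00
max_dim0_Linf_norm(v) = 1.97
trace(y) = 0.08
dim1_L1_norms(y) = [1.33, 0.23, 1.49, 1.36, 1.37, 0.84, 1.06, 0.69]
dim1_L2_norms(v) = [3.18, 1.75, 2.69, 0.86, 2.75, 1.52, 2.92, 1.98]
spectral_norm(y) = 1.02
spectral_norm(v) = 4.68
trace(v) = -0.26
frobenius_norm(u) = 2.59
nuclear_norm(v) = 13.69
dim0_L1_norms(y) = [1.52, 0.54, 1.11, 0.99, 1.07, 1.36, 1.21, 0.57]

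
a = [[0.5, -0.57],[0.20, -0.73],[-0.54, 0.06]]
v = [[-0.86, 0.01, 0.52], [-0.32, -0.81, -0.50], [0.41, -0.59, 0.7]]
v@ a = [[-0.71,0.51], [-0.05,0.74], [-0.29,0.24]]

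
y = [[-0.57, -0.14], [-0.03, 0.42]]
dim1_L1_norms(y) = [0.71, 0.45]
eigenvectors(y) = [[-1.00, 0.14],[-0.03, -0.99]]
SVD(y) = [[-0.97, 0.23], [0.23, 0.97]] @ diag([0.5952503363425986, 0.409239583965216]) @ [[0.92, 0.39], [-0.39, 0.92]]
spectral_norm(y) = 0.60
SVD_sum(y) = [[-0.53, -0.23],[0.13, 0.05]] + [[-0.04, 0.09],  [-0.16, 0.37]]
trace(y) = -0.15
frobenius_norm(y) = 0.72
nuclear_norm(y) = 1.00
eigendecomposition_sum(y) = [[-0.57, -0.08], [-0.02, -0.0]] + [[0.0, -0.06],[-0.01, 0.42]]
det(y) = -0.24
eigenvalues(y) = [-0.57, 0.42]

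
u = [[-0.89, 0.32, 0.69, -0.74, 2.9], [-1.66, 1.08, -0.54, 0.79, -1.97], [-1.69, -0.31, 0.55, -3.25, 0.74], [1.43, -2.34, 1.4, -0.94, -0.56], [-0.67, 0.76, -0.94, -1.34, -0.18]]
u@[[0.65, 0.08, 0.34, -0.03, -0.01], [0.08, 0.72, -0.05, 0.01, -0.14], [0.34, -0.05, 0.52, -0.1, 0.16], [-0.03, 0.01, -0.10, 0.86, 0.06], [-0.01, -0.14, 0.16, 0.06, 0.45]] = [[-0.33, -0.29, 0.58, -0.50, 1.34], [-1.18, 0.96, -1.29, 0.68, -1.06], [-0.85, -0.52, 0.17, -2.76, 0.29], [1.25, -1.57, 1.34, -1.05, 0.23], [-0.65, 0.55, -0.65, -1.04, -0.41]]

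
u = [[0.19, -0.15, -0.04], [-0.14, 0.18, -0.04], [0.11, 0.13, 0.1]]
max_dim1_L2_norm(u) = 0.25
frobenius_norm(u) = 0.39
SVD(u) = [[-0.73, -0.07, -0.68],  [0.68, 0.02, -0.73],  [0.07, -1.0, 0.03]] @ diag([0.3306205871141457, 0.1968060880815248, 0.06897384337808507]) @ [[-0.69, 0.73, 0.03], [-0.64, -0.59, -0.5], [-0.35, -0.36, 0.87]]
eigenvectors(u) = [[(-0.73+0j),(0.11-0.34j),0.11+0.34j], [0.68+0.00j,(0.11-0.34j),0.11+0.34j], [(0.03+0j),(-0.87+0j),(-0.87-0j)]]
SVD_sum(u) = [[0.16,-0.17,-0.01], [-0.15,0.16,0.01], [-0.01,0.02,0.0]] + [[0.01, 0.01, 0.01], [-0.00, -0.0, -0.00], [0.13, 0.11, 0.10]] + [[0.02,0.02,-0.04],[0.02,0.02,-0.04],[-0.0,-0.0,0.00]]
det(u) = 0.00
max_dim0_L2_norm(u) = 0.27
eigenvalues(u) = [(0.33+0j), (0.07+0.09j), (0.07-0.09j)]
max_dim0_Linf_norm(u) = 0.19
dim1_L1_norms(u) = [0.38, 0.36, 0.34]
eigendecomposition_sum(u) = [[0.17+0.00j,-0.17+0.00j,0.00+0.00j], [(-0.16+0j),(0.16-0j),(-0+0j)], [-0.01+0.00j,0.01-0.00j,-0.00+0.00j]] + [[(0.01+0.03j), 0.01+0.03j, (-0.02+0.02j)], [0.01+0.03j, (0.01+0.03j), -0.02+0.02j], [0.06-0.04j, 0.06-0.05j, 0.05+0.04j]] + [[0.01-0.03j, 0.01-0.03j, (-0.02-0.02j)], [0.01-0.03j, (0.01-0.03j), -0.02-0.02j], [(0.06+0.04j), 0.06+0.05j, 0.05-0.04j]]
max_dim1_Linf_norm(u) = 0.19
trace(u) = 0.47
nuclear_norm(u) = 0.60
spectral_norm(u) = 0.33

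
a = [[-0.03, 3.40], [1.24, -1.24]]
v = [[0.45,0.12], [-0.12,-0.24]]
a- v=[[-0.48, 3.28], [1.36, -1.0]]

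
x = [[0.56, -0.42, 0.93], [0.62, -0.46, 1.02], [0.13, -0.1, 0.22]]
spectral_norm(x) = 1.75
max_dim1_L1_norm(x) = 2.1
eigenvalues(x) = [0.3, 0.02, -0.0]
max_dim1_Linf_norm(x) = 1.02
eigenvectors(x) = [[-0.66, 0.57, -0.15],[-0.74, 0.82, 0.86],[-0.15, 0.04, 0.48]]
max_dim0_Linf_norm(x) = 1.02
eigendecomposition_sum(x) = [[0.58, -0.45, 0.99], [0.65, -0.51, 1.11], [0.13, -0.1, 0.22]] + [[-0.02, 0.03, -0.06], [-0.03, 0.05, -0.09], [-0.0, 0.00, -0.00]] + [[-0.0, 0.00, 0.0], [0.00, -0.00, -0.0], [0.0, -0.00, -0.00]]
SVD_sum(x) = [[0.56,-0.42,0.93], [0.62,-0.46,1.02], [0.13,-0.1,0.22]] + [[-0.0, -0.00, 0.0], [0.00, 0.00, -0.0], [-0.0, -0.00, 0.0]] + [[-0.00, 0.0, 0.00], [0.0, -0.00, -0.00], [0.0, -0.00, -0.0]]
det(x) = -0.00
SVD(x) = [[-0.66, 0.50, -0.55], [-0.73, -0.59, 0.34], [-0.16, 0.63, 0.76]] @ diag([1.7511649949710044, 0.004593317406079448, 0.0002486431341427347]) @ [[-0.48, 0.36, -0.80], [-0.86, -0.34, 0.37], [0.14, -0.87, -0.48]]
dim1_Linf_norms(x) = [0.93, 1.02, 0.22]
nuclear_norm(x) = 1.76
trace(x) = 0.32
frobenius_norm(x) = 1.75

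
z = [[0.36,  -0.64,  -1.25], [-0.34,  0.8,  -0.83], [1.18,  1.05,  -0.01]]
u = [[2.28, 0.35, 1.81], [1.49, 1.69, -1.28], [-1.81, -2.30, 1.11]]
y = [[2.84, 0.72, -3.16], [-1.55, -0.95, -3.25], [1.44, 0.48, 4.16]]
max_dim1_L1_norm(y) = 6.72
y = u @ z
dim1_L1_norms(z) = [2.25, 1.97, 2.24]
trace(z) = 1.15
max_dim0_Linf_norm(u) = 2.3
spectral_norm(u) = 4.20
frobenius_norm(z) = 2.46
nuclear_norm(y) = 10.21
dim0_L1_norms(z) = [1.88, 2.49, 2.09]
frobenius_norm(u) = 5.01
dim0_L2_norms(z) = [1.28, 1.47, 1.5]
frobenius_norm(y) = 7.21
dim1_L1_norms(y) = [6.72, 5.75, 6.08]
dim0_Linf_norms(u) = [2.28, 2.3, 1.81]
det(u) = -2.87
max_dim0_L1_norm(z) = 2.49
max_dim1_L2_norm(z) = 1.58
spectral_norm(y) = 6.19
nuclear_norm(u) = 7.17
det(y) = -7.49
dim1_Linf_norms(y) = [3.16, 3.25, 4.16]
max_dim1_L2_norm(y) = 4.43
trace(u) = 5.08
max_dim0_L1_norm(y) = 10.57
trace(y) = 6.05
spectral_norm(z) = 1.64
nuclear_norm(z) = 4.19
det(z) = 2.57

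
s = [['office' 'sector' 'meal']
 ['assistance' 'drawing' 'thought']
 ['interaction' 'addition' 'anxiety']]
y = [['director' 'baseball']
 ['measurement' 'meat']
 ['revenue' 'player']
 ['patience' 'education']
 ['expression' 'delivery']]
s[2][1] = 'addition'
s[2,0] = 'interaction'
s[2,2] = 'anxiety'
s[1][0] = 'assistance'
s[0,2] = 'meal'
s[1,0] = 'assistance'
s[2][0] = 'interaction'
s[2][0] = 'interaction'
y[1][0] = 'measurement'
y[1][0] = 'measurement'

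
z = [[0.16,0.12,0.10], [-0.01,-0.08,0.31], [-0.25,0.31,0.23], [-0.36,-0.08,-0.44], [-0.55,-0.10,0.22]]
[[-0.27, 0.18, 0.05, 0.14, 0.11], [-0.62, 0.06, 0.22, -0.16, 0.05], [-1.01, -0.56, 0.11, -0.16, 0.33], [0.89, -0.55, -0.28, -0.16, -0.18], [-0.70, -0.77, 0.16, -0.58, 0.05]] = z@[[0.56,1.55,-0.01,0.82,-0.09], [-1.1,-0.63,-0.14,0.43,0.74], [-2.28,0.09,0.66,-0.38,0.35]]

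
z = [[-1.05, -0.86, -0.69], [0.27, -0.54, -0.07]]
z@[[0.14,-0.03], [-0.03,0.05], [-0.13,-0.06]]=[[-0.03, 0.03], [0.06, -0.03]]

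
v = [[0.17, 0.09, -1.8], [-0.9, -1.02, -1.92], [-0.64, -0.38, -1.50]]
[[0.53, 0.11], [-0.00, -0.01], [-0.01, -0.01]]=v @ [[0.65, 0.15], [-0.12, -0.03], [-0.24, -0.05]]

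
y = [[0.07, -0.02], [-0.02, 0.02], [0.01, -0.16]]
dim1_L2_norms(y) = [0.07, 0.03, 0.16]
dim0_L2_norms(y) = [0.07, 0.16]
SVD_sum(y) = [[0.0,-0.03],  [-0.0,0.02],  [0.02,-0.16]] + [[0.07,  0.01], [-0.02,  -0.0], [-0.01,  -0.0]]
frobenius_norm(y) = 0.18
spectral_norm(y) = 0.16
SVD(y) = [[0.19, 0.95],[-0.14, -0.24],[0.97, -0.22]] @ diag([0.16412421140707306, 0.06973695741861972]) @ [[0.16, -0.99],  [0.99, 0.16]]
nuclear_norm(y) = 0.23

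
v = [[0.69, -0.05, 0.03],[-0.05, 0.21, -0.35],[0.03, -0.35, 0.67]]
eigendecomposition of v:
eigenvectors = [[-0.96, -0.27, 0.04], [-0.09, 0.47, 0.88], [0.26, -0.84, 0.47]]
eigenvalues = [0.68, 0.87, 0.02]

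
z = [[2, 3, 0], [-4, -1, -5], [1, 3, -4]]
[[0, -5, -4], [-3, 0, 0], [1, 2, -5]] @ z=[[16, -7, 41], [-6, -9, 0], [-11, -14, 10]]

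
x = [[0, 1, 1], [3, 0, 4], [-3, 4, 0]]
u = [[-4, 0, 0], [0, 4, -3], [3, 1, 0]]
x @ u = [[3, 5, -3], [0, 4, 0], [12, 16, -12]]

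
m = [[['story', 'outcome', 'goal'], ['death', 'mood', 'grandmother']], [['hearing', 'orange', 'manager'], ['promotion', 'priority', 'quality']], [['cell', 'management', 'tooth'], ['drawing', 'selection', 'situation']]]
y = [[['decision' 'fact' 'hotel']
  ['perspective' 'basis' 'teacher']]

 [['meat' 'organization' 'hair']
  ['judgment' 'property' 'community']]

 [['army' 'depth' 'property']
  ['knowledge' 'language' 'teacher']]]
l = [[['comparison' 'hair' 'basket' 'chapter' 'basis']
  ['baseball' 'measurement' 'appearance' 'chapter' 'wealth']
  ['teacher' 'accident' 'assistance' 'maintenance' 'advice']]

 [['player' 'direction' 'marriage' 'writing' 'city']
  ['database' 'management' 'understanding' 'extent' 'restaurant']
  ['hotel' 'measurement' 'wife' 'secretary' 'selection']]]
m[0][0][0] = 'story'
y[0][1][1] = 'basis'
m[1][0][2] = 'manager'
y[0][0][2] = 'hotel'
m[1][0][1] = 'orange'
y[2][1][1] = 'language'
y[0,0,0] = 'decision'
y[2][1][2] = 'teacher'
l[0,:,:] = [['comparison', 'hair', 'basket', 'chapter', 'basis'], ['baseball', 'measurement', 'appearance', 'chapter', 'wealth'], ['teacher', 'accident', 'assistance', 'maintenance', 'advice']]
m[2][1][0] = 'drawing'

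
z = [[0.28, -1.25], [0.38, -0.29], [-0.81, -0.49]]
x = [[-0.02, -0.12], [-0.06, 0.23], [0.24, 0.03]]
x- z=[[-0.3, 1.13],[-0.44, 0.52],[1.05, 0.52]]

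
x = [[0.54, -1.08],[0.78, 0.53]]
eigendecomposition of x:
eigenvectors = [[(0.76+0j), 0.76-0.00j], [-0.65j, 0.65j]]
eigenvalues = [(0.54+0.92j), (0.54-0.92j)]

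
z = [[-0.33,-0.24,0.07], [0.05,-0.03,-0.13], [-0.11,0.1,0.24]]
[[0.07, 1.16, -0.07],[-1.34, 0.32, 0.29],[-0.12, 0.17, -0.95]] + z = [[-0.26, 0.92, 0.0], [-1.29, 0.29, 0.16], [-0.23, 0.27, -0.71]]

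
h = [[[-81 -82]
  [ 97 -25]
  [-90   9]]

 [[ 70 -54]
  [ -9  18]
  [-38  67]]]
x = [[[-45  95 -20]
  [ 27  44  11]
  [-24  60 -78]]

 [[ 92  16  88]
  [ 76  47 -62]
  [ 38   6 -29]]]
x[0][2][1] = 60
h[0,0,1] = -82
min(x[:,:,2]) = -78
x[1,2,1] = 6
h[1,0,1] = -54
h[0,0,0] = -81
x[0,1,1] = 44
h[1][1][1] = 18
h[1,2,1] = 67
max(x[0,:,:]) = 95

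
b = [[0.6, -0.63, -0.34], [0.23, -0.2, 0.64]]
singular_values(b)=[0.94, 0.7]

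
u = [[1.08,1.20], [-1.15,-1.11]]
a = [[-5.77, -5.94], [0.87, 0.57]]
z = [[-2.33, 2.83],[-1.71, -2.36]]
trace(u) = -0.03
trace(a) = -5.20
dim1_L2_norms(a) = [8.28, 1.04]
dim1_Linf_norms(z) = [2.83, 2.36]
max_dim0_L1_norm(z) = 5.19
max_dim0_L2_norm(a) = 5.97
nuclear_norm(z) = 6.53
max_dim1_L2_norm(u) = 1.61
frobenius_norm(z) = 4.68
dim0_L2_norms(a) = [5.84, 5.97]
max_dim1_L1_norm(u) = 2.28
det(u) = 0.18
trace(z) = -4.69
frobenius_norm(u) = 2.27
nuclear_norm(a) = 8.57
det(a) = 1.88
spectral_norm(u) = 2.27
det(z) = 10.34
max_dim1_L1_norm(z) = 5.16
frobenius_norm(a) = 8.35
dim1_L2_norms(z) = [3.67, 2.91]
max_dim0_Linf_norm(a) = 5.94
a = z @ u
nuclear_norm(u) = 2.35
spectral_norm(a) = 8.34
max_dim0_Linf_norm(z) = 2.83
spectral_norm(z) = 3.82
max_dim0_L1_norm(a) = 6.64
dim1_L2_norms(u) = [1.61, 1.6]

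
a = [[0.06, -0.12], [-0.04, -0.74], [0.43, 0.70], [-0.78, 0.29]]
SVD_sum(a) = [[-0.03,-0.10], [-0.19,-0.7], [0.20,0.76], [0.02,0.08]] + [[0.09, -0.02], [0.15, -0.04], [0.23, -0.06], [-0.80, 0.21]]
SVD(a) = [[-0.09, 0.10], [-0.67, 0.17], [0.73, 0.27], [0.07, -0.94]] @ diag([1.0780005635641727, 0.8789282023893226]) @ [[0.26, 0.97], [0.97, -0.26]]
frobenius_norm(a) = 1.39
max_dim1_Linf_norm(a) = 0.78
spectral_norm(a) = 1.08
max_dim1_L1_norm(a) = 1.13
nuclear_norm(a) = 1.96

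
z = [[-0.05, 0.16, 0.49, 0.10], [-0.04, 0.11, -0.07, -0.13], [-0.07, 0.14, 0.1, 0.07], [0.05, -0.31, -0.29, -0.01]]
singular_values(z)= [0.68, 0.25, 0.1, 0.04]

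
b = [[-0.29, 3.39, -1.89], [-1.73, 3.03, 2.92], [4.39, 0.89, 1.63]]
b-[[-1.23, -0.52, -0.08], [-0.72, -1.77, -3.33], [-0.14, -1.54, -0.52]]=[[0.94, 3.91, -1.81], [-1.01, 4.8, 6.25], [4.53, 2.43, 2.15]]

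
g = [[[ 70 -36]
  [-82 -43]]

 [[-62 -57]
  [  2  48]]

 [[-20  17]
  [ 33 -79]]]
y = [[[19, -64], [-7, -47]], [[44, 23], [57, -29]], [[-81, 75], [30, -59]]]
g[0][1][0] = -82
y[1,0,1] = 23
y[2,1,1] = -59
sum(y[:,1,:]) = -55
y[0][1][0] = -7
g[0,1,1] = -43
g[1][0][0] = -62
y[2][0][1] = 75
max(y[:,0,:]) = 75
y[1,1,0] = 57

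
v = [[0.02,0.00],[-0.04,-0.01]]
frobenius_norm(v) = 0.05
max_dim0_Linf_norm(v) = 0.04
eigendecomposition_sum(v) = [[-0.0, -0.0], [-0.01, -0.01]] + [[0.02, 0.0],  [-0.03, 0.0]]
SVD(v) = [[-0.43, 0.90], [0.90, 0.43]] @ diag([0.0456155281280883, 0.004384471871911697]) @ [[-0.98,-0.20], [0.20,-0.98]]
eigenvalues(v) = [-0.01, 0.02]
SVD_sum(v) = [[0.02, 0.00], [-0.04, -0.01]] + [[0.00, -0.00], [0.0, -0.0]]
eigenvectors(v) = [[0.00, 0.6], [1.0, -0.8]]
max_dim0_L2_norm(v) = 0.04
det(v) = -0.00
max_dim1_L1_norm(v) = 0.05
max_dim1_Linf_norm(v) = 0.04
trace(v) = 0.01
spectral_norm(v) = 0.05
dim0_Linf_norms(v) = [0.04, 0.01]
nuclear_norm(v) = 0.05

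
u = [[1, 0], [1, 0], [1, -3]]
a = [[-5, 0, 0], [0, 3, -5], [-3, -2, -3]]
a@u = [[-5, 0], [-2, 15], [-8, 9]]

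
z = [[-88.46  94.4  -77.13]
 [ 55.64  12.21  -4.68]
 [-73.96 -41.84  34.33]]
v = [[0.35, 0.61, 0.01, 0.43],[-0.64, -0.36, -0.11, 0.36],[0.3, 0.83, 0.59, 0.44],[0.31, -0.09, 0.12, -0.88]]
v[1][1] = -0.357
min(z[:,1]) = -41.84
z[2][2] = 34.33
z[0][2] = -77.13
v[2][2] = 0.591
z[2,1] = -41.84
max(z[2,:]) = 34.33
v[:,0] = [0.349, -0.641, 0.304, 0.313]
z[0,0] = -88.46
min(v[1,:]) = -0.641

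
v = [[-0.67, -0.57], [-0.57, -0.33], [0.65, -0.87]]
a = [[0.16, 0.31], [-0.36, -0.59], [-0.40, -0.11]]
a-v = [[0.83, 0.88], [0.21, -0.26], [-1.05, 0.76]]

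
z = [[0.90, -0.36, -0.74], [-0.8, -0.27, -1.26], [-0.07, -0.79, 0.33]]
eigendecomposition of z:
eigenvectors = [[0.30+0.00j,0.64+0.00j,(0.64-0j)], [0.84+0.00j,-0.19+0.53j,-0.19-0.53j], [(0.44+0j),(-0.07-0.52j),(-0.07+0.52j)]]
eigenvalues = [(-1.22+0j), (1.09+0.31j), (1.09-0.31j)]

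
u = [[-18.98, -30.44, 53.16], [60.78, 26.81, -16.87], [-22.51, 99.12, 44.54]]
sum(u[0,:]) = 3.739999999999995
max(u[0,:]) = 53.16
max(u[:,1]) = 99.12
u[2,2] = 44.54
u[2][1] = 99.12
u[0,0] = -18.98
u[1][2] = -16.87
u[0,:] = [-18.98, -30.44, 53.16]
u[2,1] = 99.12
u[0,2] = 53.16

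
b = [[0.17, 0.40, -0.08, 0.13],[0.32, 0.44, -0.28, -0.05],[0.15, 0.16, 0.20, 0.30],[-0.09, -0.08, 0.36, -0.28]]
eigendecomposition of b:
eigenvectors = [[-0.27+0.00j, (-0.84+0j), (0.49+0.24j), 0.49-0.24j], [(0.03+0j), 0.51+0.00j, 0.42+0.39j, 0.42-0.39j], [-0.38+0.00j, (-0.01+0j), 0.59+0.00j, 0.59-0.00j], [(0.88+0j), (0.16+0j), 0.15-0.09j, 0.15+0.09j]]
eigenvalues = [(-0.41+0j), (-0.1+0j), (0.52+0.12j), (0.52-0.12j)]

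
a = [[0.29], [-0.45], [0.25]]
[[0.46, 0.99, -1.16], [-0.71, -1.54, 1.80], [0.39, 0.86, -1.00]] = a@[[1.57, 3.43, -4.01]]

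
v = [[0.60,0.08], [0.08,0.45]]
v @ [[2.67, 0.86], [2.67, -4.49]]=[[1.82, 0.16],[1.42, -1.95]]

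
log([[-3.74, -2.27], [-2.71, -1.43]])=[[0.64+2.23j, (1.48+1.3j)],  [(1.76+1.56j), -0.86+0.91j]]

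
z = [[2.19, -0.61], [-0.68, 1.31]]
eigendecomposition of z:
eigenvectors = [[0.87, 0.45], [-0.49, 0.89]]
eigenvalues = [2.53, 0.97]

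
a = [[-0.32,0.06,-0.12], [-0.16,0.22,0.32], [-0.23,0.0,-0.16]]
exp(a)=[[0.73, 0.06, -0.09], [-0.19, 1.24, 0.34], [-0.18, -0.01, 0.86]]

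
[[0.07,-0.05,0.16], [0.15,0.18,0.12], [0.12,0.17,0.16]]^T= [[0.07, 0.15, 0.12], [-0.05, 0.18, 0.17], [0.16, 0.12, 0.16]]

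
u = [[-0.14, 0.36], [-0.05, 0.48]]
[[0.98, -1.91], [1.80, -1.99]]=u@[[3.67, 4.13], [4.14, -3.71]]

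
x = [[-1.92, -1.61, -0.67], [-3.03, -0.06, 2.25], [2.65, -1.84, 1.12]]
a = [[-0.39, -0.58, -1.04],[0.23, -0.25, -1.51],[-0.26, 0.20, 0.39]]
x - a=[[-1.53, -1.03, 0.37], [-3.26, 0.19, 3.76], [2.91, -2.04, 0.73]]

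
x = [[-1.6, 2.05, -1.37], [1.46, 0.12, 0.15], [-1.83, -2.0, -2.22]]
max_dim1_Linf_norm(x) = 2.22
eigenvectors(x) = [[-0.60, -0.76, -0.65], [-0.55, 0.33, 0.46], [0.58, -0.57, 0.61]]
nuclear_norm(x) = 7.51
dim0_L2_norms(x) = [2.84, 2.87, 2.61]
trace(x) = -3.70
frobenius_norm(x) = 4.80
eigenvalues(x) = [1.57, -3.51, -1.76]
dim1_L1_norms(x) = [5.02, 1.73, 6.05]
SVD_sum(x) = [[-1.09, -0.38, -1.02],[0.82, 0.28, 0.77],[-2.30, -0.79, -2.16]] + [[-0.65, 2.40, -0.2], [0.07, -0.26, 0.02], [0.33, -1.23, 0.1]] + [[0.13, 0.02, -0.15], [0.57, 0.10, -0.64], [0.14, 0.02, -0.16]]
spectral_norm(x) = 3.78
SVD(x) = [[-0.41,0.89,-0.22],[0.31,-0.1,-0.95],[-0.86,-0.45,-0.23]] @ diag([3.7839989570537216, 2.816660016445694, 0.9126764184378269]) @ [[0.71, 0.24, 0.66],[-0.26, 0.96, -0.08],[-0.66, -0.12, 0.74]]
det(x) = 9.73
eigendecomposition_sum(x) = [[0.54,0.98,-0.16], [0.49,0.88,-0.14], [-0.52,-0.94,0.15]] + [[-1.97,  -0.04,  -2.09], [0.85,  0.02,  0.90], [-1.47,  -0.03,  -1.56]] + [[-0.17, 1.11, 0.87], [0.12, -0.78, -0.61], [0.16, -1.04, -0.81]]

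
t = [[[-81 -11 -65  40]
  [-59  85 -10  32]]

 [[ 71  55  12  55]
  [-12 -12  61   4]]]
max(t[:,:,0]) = 71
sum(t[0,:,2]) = -75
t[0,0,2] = -65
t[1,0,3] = 55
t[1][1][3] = 4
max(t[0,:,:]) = 85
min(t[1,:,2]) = 12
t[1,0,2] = 12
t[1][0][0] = 71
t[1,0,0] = 71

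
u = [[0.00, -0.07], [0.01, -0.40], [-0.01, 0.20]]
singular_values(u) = [0.45, 0.0]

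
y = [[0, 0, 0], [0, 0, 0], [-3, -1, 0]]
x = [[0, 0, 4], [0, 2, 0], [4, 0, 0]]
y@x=[[0, 0, 0], [0, 0, 0], [0, -2, -12]]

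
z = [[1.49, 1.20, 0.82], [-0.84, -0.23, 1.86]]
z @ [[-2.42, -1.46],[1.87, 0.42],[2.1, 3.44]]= [[0.36, 1.15], [5.51, 7.53]]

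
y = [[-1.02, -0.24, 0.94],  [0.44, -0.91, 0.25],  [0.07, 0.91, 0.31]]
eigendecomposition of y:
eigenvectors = [[0.77+0.00j, 0.77-0.00j, (0.45+0j)], [(-0.08-0.55j), (-0.08+0.55j), (0.27+0j)], [-0.11+0.31j, (-0.11-0.31j), 0.85+0.00j]]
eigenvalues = [(-1.13+0.54j), (-1.13-0.54j), (0.63+0j)]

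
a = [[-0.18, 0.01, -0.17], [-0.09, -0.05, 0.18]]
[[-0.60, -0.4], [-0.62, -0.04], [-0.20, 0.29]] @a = [[0.14,  0.01,  0.03],[0.12,  -0.00,  0.1],[0.01,  -0.02,  0.09]]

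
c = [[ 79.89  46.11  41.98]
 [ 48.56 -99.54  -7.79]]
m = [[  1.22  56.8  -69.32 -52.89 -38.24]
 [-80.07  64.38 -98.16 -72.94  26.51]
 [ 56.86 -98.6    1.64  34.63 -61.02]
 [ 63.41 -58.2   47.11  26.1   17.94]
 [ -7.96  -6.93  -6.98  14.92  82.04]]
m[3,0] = 63.41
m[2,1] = -98.6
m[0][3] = -52.89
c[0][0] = 79.89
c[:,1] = [46.11, -99.54]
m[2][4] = -61.02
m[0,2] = -69.32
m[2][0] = 56.86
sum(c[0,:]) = 167.98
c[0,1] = 46.11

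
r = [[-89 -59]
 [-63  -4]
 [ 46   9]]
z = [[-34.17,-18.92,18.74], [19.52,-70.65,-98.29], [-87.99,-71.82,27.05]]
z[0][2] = 18.74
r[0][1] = -59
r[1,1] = -4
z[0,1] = -18.92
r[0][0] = -89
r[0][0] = -89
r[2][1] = 9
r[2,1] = 9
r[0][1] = -59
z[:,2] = [18.74, -98.29, 27.05]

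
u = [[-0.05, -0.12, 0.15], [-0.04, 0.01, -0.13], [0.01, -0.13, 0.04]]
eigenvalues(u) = [(0.18+0j), (-0.09+0j), (-0.09-0j)]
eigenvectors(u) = [[0.63+0.00j,(0.51+0.14j),0.51-0.14j],[-0.55+0.00j,(-0.58+0.03j),(-0.58-0.03j)],[0.54+0.00j,-0.61+0.00j,(-0.61-0j)]]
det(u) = 0.00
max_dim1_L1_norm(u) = 0.32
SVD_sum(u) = [[-0.01, -0.12, 0.15], [0.01, 0.07, -0.08], [-0.01, -0.07, 0.09]] + [[-0.00, -0.00, -0.00], [-0.02, -0.06, -0.05], [-0.02, -0.05, -0.04]] + [[-0.03,  0.01,  0.0], [-0.03,  0.01,  0.0], [0.04,  -0.01,  -0.0]]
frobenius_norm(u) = 0.28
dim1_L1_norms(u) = [0.32, 0.18, 0.18]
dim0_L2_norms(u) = [0.06, 0.18, 0.2]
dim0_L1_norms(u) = [0.1, 0.26, 0.32]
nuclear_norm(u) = 0.41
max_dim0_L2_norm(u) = 0.2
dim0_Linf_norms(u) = [0.05, 0.13, 0.15]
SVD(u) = [[-0.79, -0.06, -0.61], [0.42, -0.78, -0.46], [-0.45, -0.62, 0.64]] @ diag([0.24793990611231576, 0.1086066440181446, 0.05770961646148856]) @ [[0.07,0.64,-0.77], [0.26,0.73,0.63], [0.96,-0.24,-0.11]]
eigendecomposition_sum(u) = [[(0.02-0j), (-0.09-0j), 0.10+0.00j], [(-0.02+0j), (0.08+0j), (-0.09-0j)], [0.02-0.00j, (-0.08-0j), (0.09+0j)]] + [[(-0.03+0.14j), -0.02+0.14j, 0.02-0.01j], [(-0.01-0.15j), -0.03-0.15j, (-0.02+0.02j)], [-0.00-0.16j, (-0.03-0.16j), -0.02+0.02j]] + [[(-0.03-0.14j),  (-0.02-0.14j),  0.02+0.01j], [-0.01+0.15j,  (-0.03+0.15j),  -0.02-0.02j], [(-0+0.16j),  (-0.03+0.16j),  -0.02-0.02j]]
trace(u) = 0.00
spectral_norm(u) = 0.25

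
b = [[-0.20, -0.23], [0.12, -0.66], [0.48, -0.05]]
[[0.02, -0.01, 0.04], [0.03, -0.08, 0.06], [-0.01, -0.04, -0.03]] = b@[[-0.03, -0.08, -0.08], [-0.05, 0.11, -0.11]]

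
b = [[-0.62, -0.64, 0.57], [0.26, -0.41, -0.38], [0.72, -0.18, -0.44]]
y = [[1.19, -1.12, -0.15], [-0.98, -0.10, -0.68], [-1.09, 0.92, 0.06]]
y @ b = [[-1.14, -0.28, 1.17],[0.09, 0.79, -0.22],[0.96, 0.31, -1.0]]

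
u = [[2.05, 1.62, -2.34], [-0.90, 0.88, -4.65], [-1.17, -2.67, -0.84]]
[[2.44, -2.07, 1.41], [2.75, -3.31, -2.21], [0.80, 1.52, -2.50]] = u@[[0.57, 0.23, 0.79], [-0.31, -0.83, 0.46], [-0.76, 0.51, 0.41]]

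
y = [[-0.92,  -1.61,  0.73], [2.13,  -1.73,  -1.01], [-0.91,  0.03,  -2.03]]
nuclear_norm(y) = 7.13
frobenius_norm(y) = 4.18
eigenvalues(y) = [(-1.2+2.04j), (-1.2-2.04j), (-2.28+0j)]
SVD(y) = [[0.02, 0.46, -0.89], [1.0, 0.0, 0.02], [0.01, -0.89, -0.46]] @ diag([2.9244196340366218, 2.3041053258348625, 1.9000180134726439]) @ [[0.72,-0.6,-0.35], [0.17,-0.34,0.93], [0.67,0.73,0.14]]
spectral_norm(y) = 2.92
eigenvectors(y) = [[0.06+0.64j, 0.06-0.64j, (0.23+0j)], [(0.71+0j), (0.71-0j), 0.56+0.00j], [(-0.25-0.09j), -0.25+0.09j, (0.8+0j)]]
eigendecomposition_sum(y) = [[-0.42+1.08j, -0.72-0.53j, 0.63+0.05j], [(1.15+0.57j), -0.65+0.73j, 0.12-0.68j], [(-0.34-0.34j), (0.32-0.18j), -0.13+0.23j]] + [[(-0.42-1.08j), (-0.72+0.53j), 0.63-0.05j],[(1.15-0.57j), -0.65-0.73j, 0.12+0.68j],[(-0.34+0.34j), 0.32+0.18j, (-0.13-0.23j)]] + [[-0.07-0.00j, (-0.18+0j), (-0.52+0j)], [(-0.17-0j), -0.43+0.00j, -1.25+0.00j], [(-0.24-0j), (-0.61+0j), -1.78+0.00j]]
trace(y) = -4.68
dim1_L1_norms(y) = [3.26, 4.87, 2.97]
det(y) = -12.80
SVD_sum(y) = [[0.04, -0.03, -0.02], [2.1, -1.76, -1.02], [0.03, -0.02, -0.01]] + [[0.18, -0.36, 0.98], [0.00, -0.00, 0.01], [-0.35, 0.69, -1.89]] + [[-1.14, -1.22, -0.23], [0.03, 0.03, 0.01], [-0.59, -0.63, -0.12]]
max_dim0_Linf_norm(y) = 2.13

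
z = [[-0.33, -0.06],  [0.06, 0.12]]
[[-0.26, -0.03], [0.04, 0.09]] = z @ [[0.79, -0.06], [-0.06, 0.75]]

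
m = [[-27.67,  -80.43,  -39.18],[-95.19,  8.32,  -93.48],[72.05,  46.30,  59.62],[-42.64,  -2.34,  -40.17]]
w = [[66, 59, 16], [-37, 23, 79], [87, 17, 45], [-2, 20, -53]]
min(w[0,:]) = 16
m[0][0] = -27.67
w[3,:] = [-2, 20, -53]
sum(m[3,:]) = -85.15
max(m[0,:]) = -27.67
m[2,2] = 59.62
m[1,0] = -95.19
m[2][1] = 46.3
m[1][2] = -93.48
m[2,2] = 59.62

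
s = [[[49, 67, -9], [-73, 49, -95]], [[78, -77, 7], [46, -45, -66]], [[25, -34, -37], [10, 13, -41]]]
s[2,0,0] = 25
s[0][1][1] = 49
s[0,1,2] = -95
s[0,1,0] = -73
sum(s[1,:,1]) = -122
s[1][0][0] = 78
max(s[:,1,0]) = 46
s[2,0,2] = -37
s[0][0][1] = 67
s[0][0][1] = 67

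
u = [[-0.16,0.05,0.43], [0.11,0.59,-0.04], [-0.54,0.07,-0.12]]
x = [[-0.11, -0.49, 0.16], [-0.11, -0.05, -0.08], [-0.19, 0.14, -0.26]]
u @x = [[-0.07, 0.14, -0.14], [-0.07, -0.09, -0.02], [0.07, 0.24, -0.06]]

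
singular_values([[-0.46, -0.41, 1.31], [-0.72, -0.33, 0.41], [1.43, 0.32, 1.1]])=[1.91, 1.61, 0.01]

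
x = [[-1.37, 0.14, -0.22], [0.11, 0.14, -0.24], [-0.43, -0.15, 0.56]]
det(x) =-0.062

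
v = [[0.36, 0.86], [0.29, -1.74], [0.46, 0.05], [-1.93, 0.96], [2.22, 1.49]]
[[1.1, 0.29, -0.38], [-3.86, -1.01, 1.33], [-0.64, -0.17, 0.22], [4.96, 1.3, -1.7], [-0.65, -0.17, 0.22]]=v @ [[-1.6, -0.42, 0.55], [1.95, 0.51, -0.67]]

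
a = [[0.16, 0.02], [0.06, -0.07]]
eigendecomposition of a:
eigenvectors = [[0.97, -0.08], [0.25, 1.0]]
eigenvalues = [0.17, -0.08]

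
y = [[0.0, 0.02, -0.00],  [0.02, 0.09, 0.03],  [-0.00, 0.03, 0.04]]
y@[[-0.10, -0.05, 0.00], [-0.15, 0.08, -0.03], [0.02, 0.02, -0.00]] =[[-0.00, 0.0, -0.00],[-0.01, 0.01, -0.0],[-0.00, 0.0, -0.00]]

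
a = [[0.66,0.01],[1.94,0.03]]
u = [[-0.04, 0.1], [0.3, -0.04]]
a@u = [[-0.02, 0.07], [-0.07, 0.19]]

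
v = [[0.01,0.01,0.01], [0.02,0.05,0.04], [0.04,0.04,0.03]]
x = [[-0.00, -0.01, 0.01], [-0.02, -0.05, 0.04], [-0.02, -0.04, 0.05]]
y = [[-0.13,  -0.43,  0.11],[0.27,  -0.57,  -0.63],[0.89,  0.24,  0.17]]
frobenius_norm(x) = 0.10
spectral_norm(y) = 0.97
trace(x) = 0.00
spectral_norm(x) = 0.10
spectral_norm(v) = 0.09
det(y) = 0.32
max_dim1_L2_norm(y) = 0.94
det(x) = -0.00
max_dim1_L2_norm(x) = 0.07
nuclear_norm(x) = 0.11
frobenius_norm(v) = 0.09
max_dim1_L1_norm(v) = 0.11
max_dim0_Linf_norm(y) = 0.89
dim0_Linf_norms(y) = [0.89, 0.57, 0.63]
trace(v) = 0.09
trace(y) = -0.53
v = x @ y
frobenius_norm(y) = 1.37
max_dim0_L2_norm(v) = 0.06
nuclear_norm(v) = 0.11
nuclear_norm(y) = 2.23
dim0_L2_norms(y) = [0.94, 0.75, 0.66]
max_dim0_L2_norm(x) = 0.06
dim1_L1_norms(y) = [0.67, 1.47, 1.3]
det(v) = -0.00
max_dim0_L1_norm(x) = 0.1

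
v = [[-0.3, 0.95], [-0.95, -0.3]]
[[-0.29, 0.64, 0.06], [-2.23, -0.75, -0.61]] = v@[[2.22, 0.52, 0.57], [0.4, 0.84, 0.24]]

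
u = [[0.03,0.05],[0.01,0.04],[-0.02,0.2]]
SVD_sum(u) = [[-0.00, 0.05], [-0.00, 0.04], [-0.01, 0.20]] + [[0.03, 0.0], [0.01, 0.00], [-0.01, -0.0]]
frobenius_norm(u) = 0.21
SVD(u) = [[-0.23, 0.9], [-0.19, 0.33], [-0.95, -0.28]] @ diag([0.2102451666246117, 0.03601346846652324]) @ [[0.05, -1.0], [1.00, 0.05]]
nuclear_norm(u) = 0.25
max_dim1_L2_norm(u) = 0.2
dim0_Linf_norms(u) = [0.03, 0.2]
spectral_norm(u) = 0.21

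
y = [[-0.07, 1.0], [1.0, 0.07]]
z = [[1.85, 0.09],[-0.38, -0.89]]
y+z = [[1.78,1.09], [0.62,-0.82]]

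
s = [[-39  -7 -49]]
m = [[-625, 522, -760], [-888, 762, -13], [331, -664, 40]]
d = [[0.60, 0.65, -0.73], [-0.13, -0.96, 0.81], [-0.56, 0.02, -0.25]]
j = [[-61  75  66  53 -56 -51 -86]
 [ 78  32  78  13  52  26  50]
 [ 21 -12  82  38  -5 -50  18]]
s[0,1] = -7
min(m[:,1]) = -664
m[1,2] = -13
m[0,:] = [-625, 522, -760]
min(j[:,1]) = -12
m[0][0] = -625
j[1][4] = 52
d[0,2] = -0.726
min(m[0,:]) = -760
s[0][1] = -7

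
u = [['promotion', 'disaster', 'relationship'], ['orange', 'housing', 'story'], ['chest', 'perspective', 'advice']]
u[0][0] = 'promotion'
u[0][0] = 'promotion'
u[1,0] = 'orange'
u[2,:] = ['chest', 'perspective', 'advice']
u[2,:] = ['chest', 'perspective', 'advice']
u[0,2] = 'relationship'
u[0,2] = 'relationship'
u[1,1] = 'housing'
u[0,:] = ['promotion', 'disaster', 'relationship']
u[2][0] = 'chest'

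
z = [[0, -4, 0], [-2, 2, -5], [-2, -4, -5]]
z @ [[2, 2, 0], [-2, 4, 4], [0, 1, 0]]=[[8, -16, -16], [-8, -1, 8], [4, -25, -16]]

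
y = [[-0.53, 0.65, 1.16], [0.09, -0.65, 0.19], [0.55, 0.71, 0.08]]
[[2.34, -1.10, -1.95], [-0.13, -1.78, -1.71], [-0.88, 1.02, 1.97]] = y @ [[-2.01, -0.42, 1.18], [0.21, 2.02, 2.12], [0.98, -2.27, -2.33]]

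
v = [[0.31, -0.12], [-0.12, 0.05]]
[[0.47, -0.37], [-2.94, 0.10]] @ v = [[0.19, -0.07],  [-0.92, 0.36]]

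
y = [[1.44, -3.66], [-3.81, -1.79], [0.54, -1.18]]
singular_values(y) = [4.3, 4.05]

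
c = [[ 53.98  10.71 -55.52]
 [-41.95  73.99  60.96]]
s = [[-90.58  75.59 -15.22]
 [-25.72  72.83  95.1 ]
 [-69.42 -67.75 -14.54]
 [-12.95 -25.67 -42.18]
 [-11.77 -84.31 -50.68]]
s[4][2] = -50.68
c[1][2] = 60.96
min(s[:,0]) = -90.58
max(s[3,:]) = -12.95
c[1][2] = 60.96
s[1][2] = 95.1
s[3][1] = -25.67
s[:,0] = [-90.58, -25.72, -69.42, -12.95, -11.77]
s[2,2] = -14.54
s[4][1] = -84.31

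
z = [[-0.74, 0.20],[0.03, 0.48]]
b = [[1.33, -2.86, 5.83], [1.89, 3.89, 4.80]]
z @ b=[[-0.61, 2.89, -3.35], [0.95, 1.78, 2.48]]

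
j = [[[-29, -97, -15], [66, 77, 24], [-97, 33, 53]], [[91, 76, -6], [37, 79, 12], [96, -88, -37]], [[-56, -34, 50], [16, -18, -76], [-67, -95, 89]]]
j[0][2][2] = 53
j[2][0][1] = -34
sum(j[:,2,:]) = -113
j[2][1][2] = -76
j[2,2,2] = 89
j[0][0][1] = -97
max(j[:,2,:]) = 96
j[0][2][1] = 33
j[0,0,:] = [-29, -97, -15]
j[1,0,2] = -6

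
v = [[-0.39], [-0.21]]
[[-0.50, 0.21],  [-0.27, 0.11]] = v@ [[1.27, -0.53]]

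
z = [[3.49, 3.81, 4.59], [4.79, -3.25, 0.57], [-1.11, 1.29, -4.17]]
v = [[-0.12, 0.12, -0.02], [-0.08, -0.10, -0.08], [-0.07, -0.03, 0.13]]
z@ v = [[-1.04, -0.1, 0.22],[-0.35, 0.88, 0.24],[0.32, -0.14, -0.62]]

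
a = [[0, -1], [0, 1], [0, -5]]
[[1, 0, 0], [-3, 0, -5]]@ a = [[0, -1], [0, 28]]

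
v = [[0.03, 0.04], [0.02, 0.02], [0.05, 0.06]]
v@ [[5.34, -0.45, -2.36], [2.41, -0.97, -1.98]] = [[0.26, -0.05, -0.15],  [0.16, -0.03, -0.09],  [0.41, -0.08, -0.24]]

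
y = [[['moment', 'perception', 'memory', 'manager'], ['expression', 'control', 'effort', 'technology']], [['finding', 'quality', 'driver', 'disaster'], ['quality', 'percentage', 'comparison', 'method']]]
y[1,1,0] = 'quality'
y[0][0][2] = 'memory'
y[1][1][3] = 'method'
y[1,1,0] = 'quality'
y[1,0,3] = 'disaster'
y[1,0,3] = 'disaster'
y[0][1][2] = 'effort'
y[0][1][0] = 'expression'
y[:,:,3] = [['manager', 'technology'], ['disaster', 'method']]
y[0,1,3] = 'technology'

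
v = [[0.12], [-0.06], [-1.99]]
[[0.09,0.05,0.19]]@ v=[[-0.37]]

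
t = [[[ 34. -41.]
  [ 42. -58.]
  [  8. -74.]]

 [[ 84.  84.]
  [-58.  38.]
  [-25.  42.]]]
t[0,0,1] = -41.0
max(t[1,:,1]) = 84.0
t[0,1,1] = -58.0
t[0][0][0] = 34.0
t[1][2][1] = 42.0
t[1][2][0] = -25.0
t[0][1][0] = 42.0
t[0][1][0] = 42.0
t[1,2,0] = -25.0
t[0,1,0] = 42.0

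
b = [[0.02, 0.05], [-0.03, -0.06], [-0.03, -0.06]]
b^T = [[0.02, -0.03, -0.03], [0.05, -0.06, -0.06]]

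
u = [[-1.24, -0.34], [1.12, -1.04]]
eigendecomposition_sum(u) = [[-0.62+0.21j, (-0.17-0.32j)],[(0.56+1.05j), -0.52+0.40j]] + [[(-0.62-0.21j), (-0.17+0.32j)], [(0.56-1.05j), (-0.52-0.4j)]]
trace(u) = -2.28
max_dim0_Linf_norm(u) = 1.24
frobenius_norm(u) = 2.00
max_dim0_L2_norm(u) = 1.67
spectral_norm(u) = 1.76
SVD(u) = [[-0.59, 0.81], [0.81, 0.59]] @ diag([1.7563150798520364, 0.9510821942841406]) @ [[0.93, -0.37], [-0.37, -0.93]]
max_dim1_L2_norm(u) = 1.53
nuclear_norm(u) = 2.71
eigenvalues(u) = [(-1.14+0.61j), (-1.14-0.61j)]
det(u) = 1.67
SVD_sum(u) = [[-0.96,0.38], [1.32,-0.52]] + [[-0.28, -0.72],[-0.20, -0.52]]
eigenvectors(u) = [[0.08-0.48j, 0.08+0.48j], [(-0.88+0j), -0.88-0.00j]]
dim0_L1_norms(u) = [2.36, 1.38]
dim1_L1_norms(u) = [1.58, 2.16]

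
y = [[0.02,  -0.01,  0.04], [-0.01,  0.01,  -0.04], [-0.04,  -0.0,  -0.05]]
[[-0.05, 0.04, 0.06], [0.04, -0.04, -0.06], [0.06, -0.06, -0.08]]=y @ [[-0.49, 0.48, 0.68], [0.55, -0.53, -0.76], [-0.75, 0.73, 1.04]]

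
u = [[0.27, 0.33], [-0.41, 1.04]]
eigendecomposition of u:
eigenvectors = [[-0.77,  -0.55], [-0.64,  -0.83]]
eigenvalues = [0.54, 0.77]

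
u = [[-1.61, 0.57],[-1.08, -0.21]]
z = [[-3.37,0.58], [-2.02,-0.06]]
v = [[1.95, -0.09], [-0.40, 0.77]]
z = u @ v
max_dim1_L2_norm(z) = 3.42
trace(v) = 2.72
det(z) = 1.37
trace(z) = -3.43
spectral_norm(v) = 2.01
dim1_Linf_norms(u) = [1.61, 1.08]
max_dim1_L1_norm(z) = 3.95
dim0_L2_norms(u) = [1.94, 0.61]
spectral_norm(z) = 3.96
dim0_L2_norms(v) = [1.99, 0.78]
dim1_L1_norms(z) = [3.95, 2.08]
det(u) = 0.95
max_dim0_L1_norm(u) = 2.69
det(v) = 1.47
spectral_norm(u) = 1.97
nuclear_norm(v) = 2.74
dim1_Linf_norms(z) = [3.37, 2.02]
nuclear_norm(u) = 2.46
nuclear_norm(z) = 4.30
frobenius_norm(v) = 2.14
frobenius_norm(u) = 2.03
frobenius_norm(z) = 3.97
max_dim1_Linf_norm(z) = 3.37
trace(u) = -1.82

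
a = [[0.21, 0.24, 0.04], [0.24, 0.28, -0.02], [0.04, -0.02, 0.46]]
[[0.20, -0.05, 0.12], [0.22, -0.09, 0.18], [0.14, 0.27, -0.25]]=a @ [[0.81, -0.37, 0.11], [0.1, 0.03, 0.50], [0.24, 0.61, -0.53]]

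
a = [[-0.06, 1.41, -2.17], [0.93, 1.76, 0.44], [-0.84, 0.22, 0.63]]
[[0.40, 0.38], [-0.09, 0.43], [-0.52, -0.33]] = a@ [[0.35, 0.33],[-0.16, 0.10],[-0.30, -0.12]]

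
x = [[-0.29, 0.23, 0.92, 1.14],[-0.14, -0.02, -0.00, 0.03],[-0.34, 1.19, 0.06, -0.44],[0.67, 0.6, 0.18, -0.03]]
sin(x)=[[-0.15, 0.28, 0.87, 1.04],[-0.13, 0.02, -0.00, 0.01],[-0.34, 1.32, 0.13, -0.4],[0.62, 0.42, 0.20, 0.08]]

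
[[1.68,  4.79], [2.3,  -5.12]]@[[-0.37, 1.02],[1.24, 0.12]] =[[5.32, 2.29],  [-7.20, 1.73]]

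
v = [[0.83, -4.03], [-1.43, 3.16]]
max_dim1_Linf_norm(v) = 4.03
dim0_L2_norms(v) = [1.65, 5.12]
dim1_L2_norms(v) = [4.11, 3.47]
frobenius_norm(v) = 5.38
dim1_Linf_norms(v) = [4.03, 3.16]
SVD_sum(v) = [[1.19, -3.92],[-1.0, 3.29]] + [[-0.36, -0.11], [-0.43, -0.13]]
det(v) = -3.14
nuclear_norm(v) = 5.94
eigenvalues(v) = [-0.67, 4.66]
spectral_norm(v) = 5.35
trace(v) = 3.99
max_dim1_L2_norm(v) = 4.11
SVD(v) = [[0.77, -0.64], [-0.64, -0.77]] @ diag([5.349366902100408, 0.5870040431825777]) @ [[0.29, -0.96], [0.96, 0.29]]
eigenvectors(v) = [[-0.94, 0.72], [-0.35, -0.69]]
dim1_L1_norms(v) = [4.86, 4.59]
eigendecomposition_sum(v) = [[-0.48, -0.51], [-0.18, -0.19]] + [[1.31,-3.52], [-1.25,3.35]]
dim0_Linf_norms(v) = [1.43, 4.03]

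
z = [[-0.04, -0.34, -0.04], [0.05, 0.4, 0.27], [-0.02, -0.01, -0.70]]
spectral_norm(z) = 0.78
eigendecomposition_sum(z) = [[-0.04, -0.34, -0.08],[0.04, 0.40, 0.1],[0.0, 0.0, 0.0]] + [[-0.0,-0.0,-0.0], [0.00,0.0,0.00], [0.0,0.0,0.0]] + [[0.0, 0.0, 0.05], [0.0, 0.00, 0.17], [-0.02, -0.01, -0.7]]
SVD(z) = [[-0.21, -0.64, 0.74], [0.51, 0.58, 0.64], [-0.84, 0.51, 0.2]] @ diag([0.7848463451517087, 0.47823890748559195, 0.0019395538126260308]) @ [[0.06, 0.36, 0.93], [0.09, 0.93, -0.36], [-0.99, 0.11, 0.03]]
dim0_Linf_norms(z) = [0.05, 0.4, 0.7]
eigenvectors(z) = [[-0.65, 0.99, -0.06], [0.76, -0.11, -0.24], [0.01, -0.03, 0.97]]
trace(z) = -0.34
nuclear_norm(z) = 1.27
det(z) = 0.00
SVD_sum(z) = [[-0.01,-0.06,-0.15], [0.03,0.14,0.37], [-0.04,-0.24,-0.61]] + [[-0.03, -0.28, 0.11], [0.03, 0.26, -0.10], [0.02, 0.23, -0.09]] + [[-0.0, 0.00, 0.0], [-0.00, 0.00, 0.00], [-0.0, 0.0, 0.00]]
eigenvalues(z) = [0.36, -0.0, -0.7]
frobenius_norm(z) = 0.92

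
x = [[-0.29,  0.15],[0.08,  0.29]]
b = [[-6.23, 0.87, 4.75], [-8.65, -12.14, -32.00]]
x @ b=[[0.51, -2.07, -6.18],[-3.01, -3.45, -8.90]]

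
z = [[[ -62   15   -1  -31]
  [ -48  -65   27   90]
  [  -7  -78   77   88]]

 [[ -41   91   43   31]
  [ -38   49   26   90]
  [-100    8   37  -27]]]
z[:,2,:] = [[-7, -78, 77, 88], [-100, 8, 37, -27]]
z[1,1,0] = -38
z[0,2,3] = 88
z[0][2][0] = -7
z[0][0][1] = 15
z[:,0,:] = [[-62, 15, -1, -31], [-41, 91, 43, 31]]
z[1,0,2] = 43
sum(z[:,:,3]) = 241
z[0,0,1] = 15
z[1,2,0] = -100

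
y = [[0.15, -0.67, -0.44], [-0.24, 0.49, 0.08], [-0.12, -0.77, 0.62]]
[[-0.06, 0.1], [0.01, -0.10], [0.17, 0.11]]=y @ [[-0.08,0.16], [-0.05,-0.14], [0.19,0.03]]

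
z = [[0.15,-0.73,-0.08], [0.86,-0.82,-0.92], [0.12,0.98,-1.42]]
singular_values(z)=[1.83, 1.56, 0.2]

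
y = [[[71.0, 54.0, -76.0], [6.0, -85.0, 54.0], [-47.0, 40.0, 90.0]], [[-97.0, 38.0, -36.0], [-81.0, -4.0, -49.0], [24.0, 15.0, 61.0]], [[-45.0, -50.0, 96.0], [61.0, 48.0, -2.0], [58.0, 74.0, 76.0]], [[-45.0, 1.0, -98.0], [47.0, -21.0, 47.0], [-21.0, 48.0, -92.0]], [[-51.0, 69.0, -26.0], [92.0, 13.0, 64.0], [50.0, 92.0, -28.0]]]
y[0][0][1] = 54.0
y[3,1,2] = 47.0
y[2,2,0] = 58.0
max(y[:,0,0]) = 71.0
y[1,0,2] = -36.0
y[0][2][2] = 90.0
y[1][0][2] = -36.0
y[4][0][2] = -26.0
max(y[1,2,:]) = 61.0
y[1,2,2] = 61.0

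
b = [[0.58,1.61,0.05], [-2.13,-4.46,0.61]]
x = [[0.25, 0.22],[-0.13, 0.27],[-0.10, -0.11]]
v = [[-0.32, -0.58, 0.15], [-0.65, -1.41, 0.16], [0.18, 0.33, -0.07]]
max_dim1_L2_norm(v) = 1.56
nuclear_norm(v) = 1.84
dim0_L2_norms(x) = [0.3, 0.37]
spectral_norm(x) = 0.39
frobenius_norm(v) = 1.74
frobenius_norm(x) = 0.47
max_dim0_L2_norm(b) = 4.74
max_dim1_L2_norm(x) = 0.33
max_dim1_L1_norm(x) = 0.47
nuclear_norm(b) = 5.55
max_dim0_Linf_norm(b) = 4.46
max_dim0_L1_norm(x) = 0.6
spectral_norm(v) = 1.74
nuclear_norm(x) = 0.66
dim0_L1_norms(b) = [2.71, 6.07, 0.66]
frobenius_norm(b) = 5.27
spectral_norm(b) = 5.26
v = x @ b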